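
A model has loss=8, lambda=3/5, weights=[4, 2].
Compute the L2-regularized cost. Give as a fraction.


L2 sq norm = sum(w^2) = 20. J = 8 + 3/5 * 20 = 20.

20


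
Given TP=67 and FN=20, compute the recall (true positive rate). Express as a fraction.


Recall = TP / (TP + FN) = 67 / 87 = 67/87.

67/87


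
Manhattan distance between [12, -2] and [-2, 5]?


d = sum of absolute differences: |12--2|=14 + |-2-5|=7 = 21.

21


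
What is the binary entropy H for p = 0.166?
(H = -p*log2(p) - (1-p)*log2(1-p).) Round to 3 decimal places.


H = -0.166*log2(0.166) - 0.834*log2(0.834) = 0.648.

0.648


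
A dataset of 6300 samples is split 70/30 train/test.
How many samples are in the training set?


Test set = 6300 * 30% = 1890. Training set = 6300 - 1890 = 4410.

4410


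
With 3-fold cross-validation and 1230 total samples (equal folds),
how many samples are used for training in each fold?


Each validation fold has 1230/3 = 410 samples. Training set = 1230 - 410 = 820.

820


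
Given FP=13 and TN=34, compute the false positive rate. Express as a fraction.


FPR = FP / (FP + TN) = 13 / 47 = 13/47.

13/47


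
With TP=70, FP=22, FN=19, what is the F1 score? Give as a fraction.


Precision = 70/92 = 35/46. Recall = 70/89 = 70/89. F1 = 2*P*R/(P+R) = 140/181.

140/181


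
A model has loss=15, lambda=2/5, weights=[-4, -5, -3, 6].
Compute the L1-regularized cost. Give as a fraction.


L1 norm = sum(|w|) = 18. J = 15 + 2/5 * 18 = 111/5.

111/5


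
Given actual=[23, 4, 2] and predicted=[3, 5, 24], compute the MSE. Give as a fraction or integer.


MSE = (1/3) * ((23-3)^2=400 + (4-5)^2=1 + (2-24)^2=484). Sum = 885. MSE = 295.

295


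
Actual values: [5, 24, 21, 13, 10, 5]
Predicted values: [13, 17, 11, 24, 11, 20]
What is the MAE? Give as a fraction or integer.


MAE = (1/6) * (|5-13|=8 + |24-17|=7 + |21-11|=10 + |13-24|=11 + |10-11|=1 + |5-20|=15). Sum = 52. MAE = 26/3.

26/3


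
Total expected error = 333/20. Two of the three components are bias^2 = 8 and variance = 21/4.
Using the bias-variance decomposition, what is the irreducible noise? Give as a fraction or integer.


Total error = bias^2 + variance + irreducible noise. So irreducible noise = 333/20 - 8 - 21/4 = 17/5.

17/5


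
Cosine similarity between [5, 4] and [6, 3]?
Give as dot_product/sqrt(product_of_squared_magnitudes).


dot = 42. |a|^2 = 41, |b|^2 = 45. cos = 42/sqrt(1845).

42/sqrt(1845)


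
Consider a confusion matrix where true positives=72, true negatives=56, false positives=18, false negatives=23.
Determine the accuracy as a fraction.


Accuracy = (TP + TN) / (TP + TN + FP + FN) = (72 + 56) / 169 = 128/169.

128/169


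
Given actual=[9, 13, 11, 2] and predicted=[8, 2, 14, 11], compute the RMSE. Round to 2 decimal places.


MSE = 53.0000. RMSE = sqrt(53.0000) = 7.28.

7.28


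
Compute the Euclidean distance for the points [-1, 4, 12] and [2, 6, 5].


d = sqrt(sum of squared differences). (-1-2)^2=9, (4-6)^2=4, (12-5)^2=49. Sum = 62.

sqrt(62)


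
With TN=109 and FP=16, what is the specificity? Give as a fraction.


Specificity = TN / (TN + FP) = 109 / 125 = 109/125.

109/125


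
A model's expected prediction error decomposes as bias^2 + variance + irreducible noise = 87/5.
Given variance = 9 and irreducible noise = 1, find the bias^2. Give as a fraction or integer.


Total error = bias^2 + variance + irreducible noise. So bias^2 = 87/5 - 9 - 1 = 37/5.

37/5


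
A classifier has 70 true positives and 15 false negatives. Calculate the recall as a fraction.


Recall = TP / (TP + FN) = 70 / 85 = 14/17.

14/17


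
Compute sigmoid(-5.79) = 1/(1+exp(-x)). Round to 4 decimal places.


sigma(-5.79) = 1/(1+e^(5.79)) = 1/(1+327.013024) = 1/328.013024 = 0.0030.

0.0030


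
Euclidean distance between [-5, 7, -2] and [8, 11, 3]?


d = sqrt(sum of squared differences). (-5-8)^2=169, (7-11)^2=16, (-2-3)^2=25. Sum = 210.

sqrt(210)


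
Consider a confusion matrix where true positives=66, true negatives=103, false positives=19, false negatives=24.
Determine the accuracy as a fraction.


Accuracy = (TP + TN) / (TP + TN + FP + FN) = (66 + 103) / 212 = 169/212.

169/212


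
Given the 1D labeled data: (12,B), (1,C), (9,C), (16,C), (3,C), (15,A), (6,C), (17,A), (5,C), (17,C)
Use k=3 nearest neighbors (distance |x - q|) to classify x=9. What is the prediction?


Distances: |12-9|=3, |1-9|=8, |9-9|=0, |16-9|=7, |3-9|=6, |15-9|=6, |6-9|=3, |17-9|=8, |5-9|=4, |17-9|=8. 3 nearest: (9,C), (12,B), (6,C). Counts: {'C': 2, 'B': 1}. Majority class: C.

C


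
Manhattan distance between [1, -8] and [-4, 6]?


d = sum of absolute differences: |1--4|=5 + |-8-6|=14 = 19.

19


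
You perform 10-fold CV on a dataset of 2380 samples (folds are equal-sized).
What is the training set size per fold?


Each validation fold has 2380/10 = 238 samples. Training set = 2380 - 238 = 2142.

2142


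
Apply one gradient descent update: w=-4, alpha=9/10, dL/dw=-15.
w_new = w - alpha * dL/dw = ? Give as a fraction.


w_new = -4 - 9/10 * -15 = -4 - -27/2 = 19/2.

19/2


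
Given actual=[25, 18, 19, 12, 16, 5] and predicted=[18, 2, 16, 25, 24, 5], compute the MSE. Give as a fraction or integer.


MSE = (1/6) * ((25-18)^2=49 + (18-2)^2=256 + (19-16)^2=9 + (12-25)^2=169 + (16-24)^2=64 + (5-5)^2=0). Sum = 547. MSE = 547/6.

547/6


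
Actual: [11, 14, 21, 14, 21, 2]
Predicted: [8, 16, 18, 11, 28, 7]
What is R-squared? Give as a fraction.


Mean(y) = 83/6. SS_res = 105. SS_tot = 1505/6. R^2 = 1 - 105/(1505/6) = 25/43.

25/43


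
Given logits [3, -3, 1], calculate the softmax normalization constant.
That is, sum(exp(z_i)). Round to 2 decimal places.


Denom = e^3=20.0855 + e^-3=0.0498 + e^1=2.7183. Sum = 22.8536, which rounds to 22.85.

22.85


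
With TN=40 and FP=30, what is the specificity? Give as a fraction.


Specificity = TN / (TN + FP) = 40 / 70 = 4/7.

4/7


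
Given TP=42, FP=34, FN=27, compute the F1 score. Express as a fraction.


Precision = 42/76 = 21/38. Recall = 42/69 = 14/23. F1 = 2*P*R/(P+R) = 84/145.

84/145


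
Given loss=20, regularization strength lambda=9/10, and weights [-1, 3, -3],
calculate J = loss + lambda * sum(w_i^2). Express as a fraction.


L2 sq norm = sum(w^2) = 19. J = 20 + 9/10 * 19 = 371/10.

371/10


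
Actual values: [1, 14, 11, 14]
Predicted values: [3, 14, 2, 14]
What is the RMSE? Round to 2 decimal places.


MSE = 21.2500. RMSE = sqrt(21.2500) = 4.61.

4.61


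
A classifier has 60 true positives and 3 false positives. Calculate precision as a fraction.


Precision = TP / (TP + FP) = 60 / 63 = 20/21.

20/21


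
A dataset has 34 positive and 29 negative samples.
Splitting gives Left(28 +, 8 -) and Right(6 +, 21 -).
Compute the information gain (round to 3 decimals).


H(parent) = 0.9955. H(left) = 0.7642, H(right) = 0.7642. Weighted = (36/63)*0.7642 + (27/63)*0.7642 = 0.7642. IG = 0.9955 - 0.7642 = 0.2313, which rounds to 0.231.

0.231


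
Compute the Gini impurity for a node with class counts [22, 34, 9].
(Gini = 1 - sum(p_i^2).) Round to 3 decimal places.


Total = 65. Proportions: 22/65, 34/65, 9/65. sum(p_i^2) = 0.4073. Gini = 1 - 0.4073 = 0.5927, which rounds to 0.593.

0.593


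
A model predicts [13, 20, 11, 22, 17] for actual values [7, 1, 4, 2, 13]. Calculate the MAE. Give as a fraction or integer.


MAE = (1/5) * (|7-13|=6 + |1-20|=19 + |4-11|=7 + |2-22|=20 + |13-17|=4). Sum = 56. MAE = 56/5.

56/5


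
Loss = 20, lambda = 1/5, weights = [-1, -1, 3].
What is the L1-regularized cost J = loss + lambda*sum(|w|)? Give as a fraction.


L1 norm = sum(|w|) = 5. J = 20 + 1/5 * 5 = 21.

21


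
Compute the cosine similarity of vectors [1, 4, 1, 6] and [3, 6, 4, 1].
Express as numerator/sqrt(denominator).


dot = 37. |a|^2 = 54, |b|^2 = 62. cos = 37/sqrt(3348).

37/sqrt(3348)


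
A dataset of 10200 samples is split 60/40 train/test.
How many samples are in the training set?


Test set = 10200 * 40% = 4080. Training set = 10200 - 4080 = 6120.

6120


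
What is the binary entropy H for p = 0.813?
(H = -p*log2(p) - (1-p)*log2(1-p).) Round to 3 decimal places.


H = -0.813*log2(0.813) - 0.187*log2(0.187) = 0.695.

0.695


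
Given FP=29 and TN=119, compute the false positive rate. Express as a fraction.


FPR = FP / (FP + TN) = 29 / 148 = 29/148.

29/148


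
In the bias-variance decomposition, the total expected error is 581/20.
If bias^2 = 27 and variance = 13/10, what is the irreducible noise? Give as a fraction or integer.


Total error = bias^2 + variance + irreducible noise. So irreducible noise = 581/20 - 27 - 13/10 = 3/4.

3/4


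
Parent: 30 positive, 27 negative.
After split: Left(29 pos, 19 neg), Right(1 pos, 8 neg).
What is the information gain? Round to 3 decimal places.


H(parent) = 0.9980. H(left) = 0.9685, H(right) = 0.5033. Weighted = (48/57)*0.9685 + (9/57)*0.5033 = 0.8950. IG = 0.9980 - 0.8950 = 0.1030, which rounds to 0.103.

0.103


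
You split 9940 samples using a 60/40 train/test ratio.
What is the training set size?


Test set = 9940 * 40% = 3976. Training set = 9940 - 3976 = 5964.

5964


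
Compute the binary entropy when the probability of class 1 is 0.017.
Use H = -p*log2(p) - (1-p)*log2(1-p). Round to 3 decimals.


H = -0.017*log2(0.017) - 0.983*log2(0.983) = 0.124.

0.124


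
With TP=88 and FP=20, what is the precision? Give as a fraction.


Precision = TP / (TP + FP) = 88 / 108 = 22/27.

22/27


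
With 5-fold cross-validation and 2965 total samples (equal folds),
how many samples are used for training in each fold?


Each validation fold has 2965/5 = 593 samples. Training set = 2965 - 593 = 2372.

2372


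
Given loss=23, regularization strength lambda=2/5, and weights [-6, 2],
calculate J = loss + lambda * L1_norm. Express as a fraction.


L1 norm = sum(|w|) = 8. J = 23 + 2/5 * 8 = 131/5.

131/5


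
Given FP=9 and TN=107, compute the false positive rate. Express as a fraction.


FPR = FP / (FP + TN) = 9 / 116 = 9/116.

9/116


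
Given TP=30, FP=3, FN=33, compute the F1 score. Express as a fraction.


Precision = 30/33 = 10/11. Recall = 30/63 = 10/21. F1 = 2*P*R/(P+R) = 5/8.

5/8


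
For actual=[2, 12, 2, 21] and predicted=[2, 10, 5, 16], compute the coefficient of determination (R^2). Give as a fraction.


Mean(y) = 37/4. SS_res = 38. SS_tot = 1003/4. R^2 = 1 - 38/(1003/4) = 851/1003.

851/1003


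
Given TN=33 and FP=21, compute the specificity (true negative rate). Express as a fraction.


Specificity = TN / (TN + FP) = 33 / 54 = 11/18.

11/18


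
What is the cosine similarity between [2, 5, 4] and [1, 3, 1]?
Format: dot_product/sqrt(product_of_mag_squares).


dot = 21. |a|^2 = 45, |b|^2 = 11. cos = 21/sqrt(495).

21/sqrt(495)


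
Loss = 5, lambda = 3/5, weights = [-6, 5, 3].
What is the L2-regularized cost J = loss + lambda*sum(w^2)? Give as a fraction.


L2 sq norm = sum(w^2) = 70. J = 5 + 3/5 * 70 = 47.

47


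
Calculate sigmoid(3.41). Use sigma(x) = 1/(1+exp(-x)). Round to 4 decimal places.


sigma(3.41) = 1/(1+e^(-3.41)) = 1/(1+0.033041) = 1/1.033041 = 0.9680.

0.9680


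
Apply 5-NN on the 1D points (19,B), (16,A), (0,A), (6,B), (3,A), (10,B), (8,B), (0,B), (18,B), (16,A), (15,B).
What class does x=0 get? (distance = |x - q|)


Distances: |19-0|=19, |16-0|=16, |0-0|=0, |6-0|=6, |3-0|=3, |10-0|=10, |8-0|=8, |0-0|=0, |18-0|=18, |16-0|=16, |15-0|=15. 5 nearest: (0,A), (0,B), (3,A), (6,B), (8,B). Counts: {'A': 2, 'B': 3}. Majority class: B.

B


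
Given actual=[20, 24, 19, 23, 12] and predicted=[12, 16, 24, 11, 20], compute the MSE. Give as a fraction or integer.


MSE = (1/5) * ((20-12)^2=64 + (24-16)^2=64 + (19-24)^2=25 + (23-11)^2=144 + (12-20)^2=64). Sum = 361. MSE = 361/5.

361/5


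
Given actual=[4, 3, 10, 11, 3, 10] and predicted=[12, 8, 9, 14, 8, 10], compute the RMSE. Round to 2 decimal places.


MSE = 20.6667. RMSE = sqrt(20.6667) = 4.55.

4.55


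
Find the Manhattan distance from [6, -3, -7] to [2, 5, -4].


d = sum of absolute differences: |6-2|=4 + |-3-5|=8 + |-7--4|=3 = 15.

15


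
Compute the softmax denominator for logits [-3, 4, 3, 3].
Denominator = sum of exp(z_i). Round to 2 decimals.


Denom = e^-3=0.0498 + e^4=54.5982 + e^3=20.0855 + e^3=20.0855. Sum = 94.8190, which rounds to 94.82.

94.82


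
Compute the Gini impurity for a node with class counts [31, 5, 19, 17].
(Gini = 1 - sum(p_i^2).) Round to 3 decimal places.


Total = 72. Proportions: 31/72, 5/72, 19/72, 17/72. sum(p_i^2) = 0.3156. Gini = 1 - 0.3156 = 0.6844, which rounds to 0.684.

0.684


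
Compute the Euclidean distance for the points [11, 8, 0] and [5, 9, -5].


d = sqrt(sum of squared differences). (11-5)^2=36, (8-9)^2=1, (0--5)^2=25. Sum = 62.

sqrt(62)


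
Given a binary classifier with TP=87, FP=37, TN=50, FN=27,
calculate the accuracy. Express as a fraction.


Accuracy = (TP + TN) / (TP + TN + FP + FN) = (87 + 50) / 201 = 137/201.

137/201


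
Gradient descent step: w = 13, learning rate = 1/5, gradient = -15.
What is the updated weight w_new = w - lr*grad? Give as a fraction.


w_new = 13 - 1/5 * -15 = 13 - -3 = 16.

16


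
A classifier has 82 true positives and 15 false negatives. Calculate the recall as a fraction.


Recall = TP / (TP + FN) = 82 / 97 = 82/97.

82/97


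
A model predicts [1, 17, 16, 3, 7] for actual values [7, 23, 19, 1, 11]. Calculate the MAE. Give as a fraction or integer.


MAE = (1/5) * (|7-1|=6 + |23-17|=6 + |19-16|=3 + |1-3|=2 + |11-7|=4). Sum = 21. MAE = 21/5.

21/5


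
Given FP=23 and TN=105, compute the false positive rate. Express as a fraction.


FPR = FP / (FP + TN) = 23 / 128 = 23/128.

23/128


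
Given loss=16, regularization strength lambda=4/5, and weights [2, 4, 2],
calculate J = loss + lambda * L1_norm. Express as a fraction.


L1 norm = sum(|w|) = 8. J = 16 + 4/5 * 8 = 112/5.

112/5


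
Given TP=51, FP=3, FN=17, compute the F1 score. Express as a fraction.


Precision = 51/54 = 17/18. Recall = 51/68 = 3/4. F1 = 2*P*R/(P+R) = 51/61.

51/61


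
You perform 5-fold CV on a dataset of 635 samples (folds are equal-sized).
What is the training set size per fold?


Each validation fold has 635/5 = 127 samples. Training set = 635 - 127 = 508.

508


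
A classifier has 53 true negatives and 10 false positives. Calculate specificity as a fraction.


Specificity = TN / (TN + FP) = 53 / 63 = 53/63.

53/63


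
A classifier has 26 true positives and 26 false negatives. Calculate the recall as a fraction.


Recall = TP / (TP + FN) = 26 / 52 = 1/2.

1/2


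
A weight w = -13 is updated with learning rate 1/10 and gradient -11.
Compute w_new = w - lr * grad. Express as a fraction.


w_new = -13 - 1/10 * -11 = -13 - -11/10 = -119/10.

-119/10


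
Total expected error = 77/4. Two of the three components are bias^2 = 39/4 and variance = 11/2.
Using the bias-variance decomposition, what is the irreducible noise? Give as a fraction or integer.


Total error = bias^2 + variance + irreducible noise. So irreducible noise = 77/4 - 39/4 - 11/2 = 4.

4


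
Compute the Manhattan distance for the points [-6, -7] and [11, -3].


d = sum of absolute differences: |-6-11|=17 + |-7--3|=4 = 21.

21


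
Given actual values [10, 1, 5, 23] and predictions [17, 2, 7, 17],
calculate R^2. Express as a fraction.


Mean(y) = 39/4. SS_res = 90. SS_tot = 1099/4. R^2 = 1 - 90/(1099/4) = 739/1099.

739/1099


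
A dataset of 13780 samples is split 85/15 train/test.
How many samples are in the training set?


Test set = 13780 * 15% = 2067. Training set = 13780 - 2067 = 11713.

11713


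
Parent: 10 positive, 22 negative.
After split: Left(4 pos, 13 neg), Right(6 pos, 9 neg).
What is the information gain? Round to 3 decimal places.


H(parent) = 0.8960. H(left) = 0.7871, H(right) = 0.9710. Weighted = (17/32)*0.7871 + (15/32)*0.9710 = 0.8733. IG = 0.8960 - 0.8733 = 0.0227, which rounds to 0.023.

0.023


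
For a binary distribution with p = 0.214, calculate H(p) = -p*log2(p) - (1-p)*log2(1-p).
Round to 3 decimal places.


H = -0.214*log2(0.214) - 0.786*log2(0.786) = 0.749.

0.749


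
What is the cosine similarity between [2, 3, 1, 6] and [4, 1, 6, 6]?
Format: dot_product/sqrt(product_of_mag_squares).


dot = 53. |a|^2 = 50, |b|^2 = 89. cos = 53/sqrt(4450).

53/sqrt(4450)


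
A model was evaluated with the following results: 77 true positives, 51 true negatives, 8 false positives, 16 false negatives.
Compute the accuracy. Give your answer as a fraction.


Accuracy = (TP + TN) / (TP + TN + FP + FN) = (77 + 51) / 152 = 16/19.

16/19


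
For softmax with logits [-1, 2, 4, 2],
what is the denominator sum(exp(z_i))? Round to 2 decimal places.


Denom = e^-1=0.3679 + e^2=7.3891 + e^4=54.5982 + e^2=7.3891. Sum = 69.7443, which rounds to 69.74.

69.74


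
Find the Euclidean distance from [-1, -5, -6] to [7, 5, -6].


d = sqrt(sum of squared differences). (-1-7)^2=64, (-5-5)^2=100, (-6--6)^2=0. Sum = 164.

sqrt(164)


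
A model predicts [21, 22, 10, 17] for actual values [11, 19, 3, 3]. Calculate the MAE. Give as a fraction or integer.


MAE = (1/4) * (|11-21|=10 + |19-22|=3 + |3-10|=7 + |3-17|=14). Sum = 34. MAE = 17/2.

17/2


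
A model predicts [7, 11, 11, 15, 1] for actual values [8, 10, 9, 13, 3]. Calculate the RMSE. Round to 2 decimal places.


MSE = 2.8000. RMSE = sqrt(2.8000) = 1.67.

1.67


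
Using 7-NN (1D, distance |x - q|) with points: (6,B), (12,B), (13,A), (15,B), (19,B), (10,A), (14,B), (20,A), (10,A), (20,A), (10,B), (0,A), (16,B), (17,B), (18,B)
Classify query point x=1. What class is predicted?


Distances: |6-1|=5, |12-1|=11, |13-1|=12, |15-1|=14, |19-1|=18, |10-1|=9, |14-1|=13, |20-1|=19, |10-1|=9, |20-1|=19, |10-1|=9, |0-1|=1, |16-1|=15, |17-1|=16, |18-1|=17. 7 nearest: (0,A), (6,B), (10,A), (10,A), (10,B), (12,B), (13,A). Counts: {'A': 4, 'B': 3}. Majority class: A.

A


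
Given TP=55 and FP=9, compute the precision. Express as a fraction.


Precision = TP / (TP + FP) = 55 / 64 = 55/64.

55/64


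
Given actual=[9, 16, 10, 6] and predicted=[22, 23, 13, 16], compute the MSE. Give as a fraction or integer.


MSE = (1/4) * ((9-22)^2=169 + (16-23)^2=49 + (10-13)^2=9 + (6-16)^2=100). Sum = 327. MSE = 327/4.

327/4


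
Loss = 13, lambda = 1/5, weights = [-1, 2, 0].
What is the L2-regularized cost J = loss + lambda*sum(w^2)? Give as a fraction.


L2 sq norm = sum(w^2) = 5. J = 13 + 1/5 * 5 = 14.

14


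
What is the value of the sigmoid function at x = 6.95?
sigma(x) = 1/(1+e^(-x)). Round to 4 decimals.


sigma(6.95) = 1/(1+e^(-6.95)) = 1/(1+0.000959) = 1/1.000959 = 0.9990.

0.9990


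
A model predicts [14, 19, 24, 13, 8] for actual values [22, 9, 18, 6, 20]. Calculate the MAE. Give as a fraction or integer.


MAE = (1/5) * (|22-14|=8 + |9-19|=10 + |18-24|=6 + |6-13|=7 + |20-8|=12). Sum = 43. MAE = 43/5.

43/5


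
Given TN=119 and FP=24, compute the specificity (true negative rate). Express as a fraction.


Specificity = TN / (TN + FP) = 119 / 143 = 119/143.

119/143


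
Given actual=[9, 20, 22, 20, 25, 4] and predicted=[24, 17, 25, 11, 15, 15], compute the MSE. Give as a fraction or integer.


MSE = (1/6) * ((9-24)^2=225 + (20-17)^2=9 + (22-25)^2=9 + (20-11)^2=81 + (25-15)^2=100 + (4-15)^2=121). Sum = 545. MSE = 545/6.

545/6


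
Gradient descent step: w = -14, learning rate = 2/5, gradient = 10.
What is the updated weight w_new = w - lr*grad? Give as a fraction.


w_new = -14 - 2/5 * 10 = -14 - 4 = -18.

-18


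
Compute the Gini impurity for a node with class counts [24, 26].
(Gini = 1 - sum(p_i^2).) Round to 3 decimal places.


Total = 50. Proportions: 24/50, 26/50. sum(p_i^2) = 0.5008. Gini = 1 - 0.5008 = 0.4992, which rounds to 0.499.

0.499


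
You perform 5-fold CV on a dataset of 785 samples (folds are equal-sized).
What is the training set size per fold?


Each validation fold has 785/5 = 157 samples. Training set = 785 - 157 = 628.

628


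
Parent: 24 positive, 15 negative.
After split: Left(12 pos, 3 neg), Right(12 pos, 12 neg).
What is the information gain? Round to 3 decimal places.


H(parent) = 0.9612. H(left) = 0.7219, H(right) = 1.0000. Weighted = (15/39)*0.7219 + (24/39)*1.0000 = 0.8930. IG = 0.9612 - 0.8930 = 0.0682, which rounds to 0.068.

0.068


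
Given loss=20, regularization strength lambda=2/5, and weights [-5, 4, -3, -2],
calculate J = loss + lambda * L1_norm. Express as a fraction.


L1 norm = sum(|w|) = 14. J = 20 + 2/5 * 14 = 128/5.

128/5


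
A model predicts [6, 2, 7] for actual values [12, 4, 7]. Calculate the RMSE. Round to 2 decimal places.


MSE = 13.3333. RMSE = sqrt(13.3333) = 3.65.

3.65


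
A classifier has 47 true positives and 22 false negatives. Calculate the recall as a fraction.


Recall = TP / (TP + FN) = 47 / 69 = 47/69.

47/69


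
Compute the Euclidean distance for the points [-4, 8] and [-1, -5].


d = sqrt(sum of squared differences). (-4--1)^2=9, (8--5)^2=169. Sum = 178.

sqrt(178)


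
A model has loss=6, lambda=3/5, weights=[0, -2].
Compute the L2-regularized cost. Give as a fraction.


L2 sq norm = sum(w^2) = 4. J = 6 + 3/5 * 4 = 42/5.

42/5


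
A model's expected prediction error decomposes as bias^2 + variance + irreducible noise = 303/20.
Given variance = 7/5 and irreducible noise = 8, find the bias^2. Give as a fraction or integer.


Total error = bias^2 + variance + irreducible noise. So bias^2 = 303/20 - 7/5 - 8 = 23/4.

23/4


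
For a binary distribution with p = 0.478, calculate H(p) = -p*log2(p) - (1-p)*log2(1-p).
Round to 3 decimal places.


H = -0.478*log2(0.478) - 0.522*log2(0.522) = 0.999.

0.999


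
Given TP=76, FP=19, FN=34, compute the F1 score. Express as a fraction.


Precision = 76/95 = 4/5. Recall = 76/110 = 38/55. F1 = 2*P*R/(P+R) = 152/205.

152/205


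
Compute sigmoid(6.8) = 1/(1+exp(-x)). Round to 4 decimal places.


sigma(6.8) = 1/(1+e^(-6.8)) = 1/(1+0.001114) = 1/1.001114 = 0.9989.

0.9989


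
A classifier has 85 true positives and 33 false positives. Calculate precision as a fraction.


Precision = TP / (TP + FP) = 85 / 118 = 85/118.

85/118


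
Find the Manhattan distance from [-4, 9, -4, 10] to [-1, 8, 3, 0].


d = sum of absolute differences: |-4--1|=3 + |9-8|=1 + |-4-3|=7 + |10-0|=10 = 21.

21


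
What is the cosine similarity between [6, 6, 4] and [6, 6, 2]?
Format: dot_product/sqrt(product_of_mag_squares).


dot = 80. |a|^2 = 88, |b|^2 = 76. cos = 80/sqrt(6688).

80/sqrt(6688)


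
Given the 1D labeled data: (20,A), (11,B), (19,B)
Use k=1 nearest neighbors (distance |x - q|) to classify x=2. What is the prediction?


Distances: |20-2|=18, |11-2|=9, |19-2|=17. 1 nearest: (11,B). Counts: {'B': 1}. Majority class: B.

B


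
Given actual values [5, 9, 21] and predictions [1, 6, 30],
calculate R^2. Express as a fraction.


Mean(y) = 35/3. SS_res = 106. SS_tot = 416/3. R^2 = 1 - 106/(416/3) = 49/208.

49/208


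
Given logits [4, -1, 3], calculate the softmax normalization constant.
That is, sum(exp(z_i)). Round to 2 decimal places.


Denom = e^4=54.5982 + e^-1=0.3679 + e^3=20.0855. Sum = 75.0516, which rounds to 75.05.

75.05


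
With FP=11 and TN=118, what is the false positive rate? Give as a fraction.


FPR = FP / (FP + TN) = 11 / 129 = 11/129.

11/129


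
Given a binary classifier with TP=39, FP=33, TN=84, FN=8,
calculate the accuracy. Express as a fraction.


Accuracy = (TP + TN) / (TP + TN + FP + FN) = (39 + 84) / 164 = 3/4.

3/4


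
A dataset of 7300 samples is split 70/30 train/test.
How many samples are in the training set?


Test set = 7300 * 30% = 2190. Training set = 7300 - 2190 = 5110.

5110


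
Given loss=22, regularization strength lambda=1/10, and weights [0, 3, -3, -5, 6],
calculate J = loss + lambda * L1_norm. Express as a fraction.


L1 norm = sum(|w|) = 17. J = 22 + 1/10 * 17 = 237/10.

237/10


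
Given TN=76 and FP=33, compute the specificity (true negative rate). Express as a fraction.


Specificity = TN / (TN + FP) = 76 / 109 = 76/109.

76/109


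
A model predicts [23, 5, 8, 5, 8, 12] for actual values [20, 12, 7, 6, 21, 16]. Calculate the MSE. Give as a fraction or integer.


MSE = (1/6) * ((20-23)^2=9 + (12-5)^2=49 + (7-8)^2=1 + (6-5)^2=1 + (21-8)^2=169 + (16-12)^2=16). Sum = 245. MSE = 245/6.

245/6


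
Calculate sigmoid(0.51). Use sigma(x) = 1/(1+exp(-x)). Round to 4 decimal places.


sigma(0.51) = 1/(1+e^(-0.51)) = 1/(1+0.600496) = 1/1.600496 = 0.6248.

0.6248


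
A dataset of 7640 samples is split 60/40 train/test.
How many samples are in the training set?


Test set = 7640 * 40% = 3056. Training set = 7640 - 3056 = 4584.

4584


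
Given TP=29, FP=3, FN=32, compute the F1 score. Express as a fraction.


Precision = 29/32 = 29/32. Recall = 29/61 = 29/61. F1 = 2*P*R/(P+R) = 58/93.

58/93


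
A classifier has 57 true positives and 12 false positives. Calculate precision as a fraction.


Precision = TP / (TP + FP) = 57 / 69 = 19/23.

19/23


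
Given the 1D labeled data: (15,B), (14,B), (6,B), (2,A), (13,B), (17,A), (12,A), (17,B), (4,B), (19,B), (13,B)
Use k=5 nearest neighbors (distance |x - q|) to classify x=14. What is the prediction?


Distances: |15-14|=1, |14-14|=0, |6-14|=8, |2-14|=12, |13-14|=1, |17-14|=3, |12-14|=2, |17-14|=3, |4-14|=10, |19-14|=5, |13-14|=1. 5 nearest: (14,B), (15,B), (13,B), (13,B), (12,A). Counts: {'B': 4, 'A': 1}. Majority class: B.

B


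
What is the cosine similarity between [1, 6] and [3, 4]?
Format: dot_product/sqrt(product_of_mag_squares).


dot = 27. |a|^2 = 37, |b|^2 = 25. cos = 27/sqrt(925).

27/sqrt(925)


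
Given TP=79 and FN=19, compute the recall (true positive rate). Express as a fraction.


Recall = TP / (TP + FN) = 79 / 98 = 79/98.

79/98


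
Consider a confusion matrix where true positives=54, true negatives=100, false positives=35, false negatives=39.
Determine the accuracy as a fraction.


Accuracy = (TP + TN) / (TP + TN + FP + FN) = (54 + 100) / 228 = 77/114.

77/114


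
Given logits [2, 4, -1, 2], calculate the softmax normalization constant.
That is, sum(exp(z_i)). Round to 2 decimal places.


Denom = e^2=7.3891 + e^4=54.5982 + e^-1=0.3679 + e^2=7.3891. Sum = 69.7443, which rounds to 69.74.

69.74


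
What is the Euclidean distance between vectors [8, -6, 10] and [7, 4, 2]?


d = sqrt(sum of squared differences). (8-7)^2=1, (-6-4)^2=100, (10-2)^2=64. Sum = 165.

sqrt(165)


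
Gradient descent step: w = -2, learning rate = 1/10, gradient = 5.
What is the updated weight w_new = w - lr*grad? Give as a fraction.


w_new = -2 - 1/10 * 5 = -2 - 1/2 = -5/2.

-5/2


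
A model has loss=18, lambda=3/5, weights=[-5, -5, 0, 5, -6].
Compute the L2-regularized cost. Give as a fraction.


L2 sq norm = sum(w^2) = 111. J = 18 + 3/5 * 111 = 423/5.

423/5


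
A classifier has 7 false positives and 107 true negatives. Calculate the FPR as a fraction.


FPR = FP / (FP + TN) = 7 / 114 = 7/114.

7/114


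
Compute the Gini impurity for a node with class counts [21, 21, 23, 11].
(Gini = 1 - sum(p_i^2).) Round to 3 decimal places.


Total = 76. Proportions: 21/76, 21/76, 23/76, 11/76. sum(p_i^2) = 0.2652. Gini = 1 - 0.2652 = 0.7348, which rounds to 0.735.

0.735


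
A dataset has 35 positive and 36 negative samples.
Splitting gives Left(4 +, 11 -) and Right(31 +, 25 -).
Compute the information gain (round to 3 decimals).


H(parent) = 0.9999. H(left) = 0.8366, H(right) = 0.9917. Weighted = (15/71)*0.8366 + (56/71)*0.9917 = 0.9589. IG = 0.9999 - 0.9589 = 0.0410, which rounds to 0.041.

0.041


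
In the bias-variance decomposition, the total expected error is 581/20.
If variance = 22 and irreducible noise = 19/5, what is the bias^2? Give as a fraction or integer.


Total error = bias^2 + variance + irreducible noise. So bias^2 = 581/20 - 22 - 19/5 = 13/4.

13/4


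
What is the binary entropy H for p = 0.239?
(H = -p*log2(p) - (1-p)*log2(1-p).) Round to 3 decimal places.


H = -0.239*log2(0.239) - 0.761*log2(0.761) = 0.793.

0.793


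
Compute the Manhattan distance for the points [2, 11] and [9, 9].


d = sum of absolute differences: |2-9|=7 + |11-9|=2 = 9.

9


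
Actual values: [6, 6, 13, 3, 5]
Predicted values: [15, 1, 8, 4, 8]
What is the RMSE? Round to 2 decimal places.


MSE = 28.2000. RMSE = sqrt(28.2000) = 5.31.

5.31


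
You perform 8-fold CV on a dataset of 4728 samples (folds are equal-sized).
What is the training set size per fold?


Each validation fold has 4728/8 = 591 samples. Training set = 4728 - 591 = 4137.

4137


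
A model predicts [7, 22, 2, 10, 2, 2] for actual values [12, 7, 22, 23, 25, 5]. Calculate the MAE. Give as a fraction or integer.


MAE = (1/6) * (|12-7|=5 + |7-22|=15 + |22-2|=20 + |23-10|=13 + |25-2|=23 + |5-2|=3). Sum = 79. MAE = 79/6.

79/6


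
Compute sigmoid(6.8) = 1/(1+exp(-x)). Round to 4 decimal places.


sigma(6.8) = 1/(1+e^(-6.8)) = 1/(1+0.001114) = 1/1.001114 = 0.9989.

0.9989


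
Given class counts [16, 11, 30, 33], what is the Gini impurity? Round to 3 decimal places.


Total = 90. Proportions: 16/90, 11/90, 30/90, 33/90. sum(p_i^2) = 0.2921. Gini = 1 - 0.2921 = 0.7079, which rounds to 0.708.

0.708


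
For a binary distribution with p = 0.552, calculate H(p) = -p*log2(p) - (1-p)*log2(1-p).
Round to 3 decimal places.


H = -0.552*log2(0.552) - 0.448*log2(0.448) = 0.992.

0.992


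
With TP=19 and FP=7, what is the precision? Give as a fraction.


Precision = TP / (TP + FP) = 19 / 26 = 19/26.

19/26


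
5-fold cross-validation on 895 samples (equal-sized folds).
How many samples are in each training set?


Each validation fold has 895/5 = 179 samples. Training set = 895 - 179 = 716.

716


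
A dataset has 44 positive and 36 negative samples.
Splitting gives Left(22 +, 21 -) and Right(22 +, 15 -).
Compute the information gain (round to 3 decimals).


H(parent) = 0.9928. H(left) = 0.9996, H(right) = 0.9740. Weighted = (43/80)*0.9996 + (37/80)*0.9740 = 0.9878. IG = 0.9928 - 0.9878 = 0.0050, which rounds to 0.005.

0.005


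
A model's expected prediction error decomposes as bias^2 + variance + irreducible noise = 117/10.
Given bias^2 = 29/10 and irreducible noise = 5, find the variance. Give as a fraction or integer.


Total error = bias^2 + variance + irreducible noise. So variance = 117/10 - 29/10 - 5 = 19/5.

19/5


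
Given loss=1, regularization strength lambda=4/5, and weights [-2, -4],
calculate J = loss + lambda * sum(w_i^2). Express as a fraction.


L2 sq norm = sum(w^2) = 20. J = 1 + 4/5 * 20 = 17.

17


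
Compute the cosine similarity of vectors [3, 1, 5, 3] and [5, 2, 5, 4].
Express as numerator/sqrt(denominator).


dot = 54. |a|^2 = 44, |b|^2 = 70. cos = 54/sqrt(3080).

54/sqrt(3080)


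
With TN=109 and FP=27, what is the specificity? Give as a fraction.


Specificity = TN / (TN + FP) = 109 / 136 = 109/136.

109/136


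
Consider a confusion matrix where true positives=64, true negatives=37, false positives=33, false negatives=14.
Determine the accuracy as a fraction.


Accuracy = (TP + TN) / (TP + TN + FP + FN) = (64 + 37) / 148 = 101/148.

101/148


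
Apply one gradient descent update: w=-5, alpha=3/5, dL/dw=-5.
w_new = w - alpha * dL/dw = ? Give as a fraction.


w_new = -5 - 3/5 * -5 = -5 - -3 = -2.

-2


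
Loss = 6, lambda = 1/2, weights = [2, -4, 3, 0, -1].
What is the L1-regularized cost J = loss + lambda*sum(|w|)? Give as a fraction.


L1 norm = sum(|w|) = 10. J = 6 + 1/2 * 10 = 11.

11


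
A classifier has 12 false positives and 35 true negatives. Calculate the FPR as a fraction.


FPR = FP / (FP + TN) = 12 / 47 = 12/47.

12/47


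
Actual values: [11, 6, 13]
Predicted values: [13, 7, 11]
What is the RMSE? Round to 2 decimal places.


MSE = 3.0000. RMSE = sqrt(3.0000) = 1.73.

1.73


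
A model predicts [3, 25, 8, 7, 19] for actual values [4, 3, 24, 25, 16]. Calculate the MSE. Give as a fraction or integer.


MSE = (1/5) * ((4-3)^2=1 + (3-25)^2=484 + (24-8)^2=256 + (25-7)^2=324 + (16-19)^2=9). Sum = 1074. MSE = 1074/5.

1074/5


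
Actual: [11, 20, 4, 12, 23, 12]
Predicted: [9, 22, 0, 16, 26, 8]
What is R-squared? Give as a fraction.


Mean(y) = 41/3. SS_res = 65. SS_tot = 700/3. R^2 = 1 - 65/(700/3) = 101/140.

101/140


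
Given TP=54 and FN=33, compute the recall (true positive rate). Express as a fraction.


Recall = TP / (TP + FN) = 54 / 87 = 18/29.

18/29


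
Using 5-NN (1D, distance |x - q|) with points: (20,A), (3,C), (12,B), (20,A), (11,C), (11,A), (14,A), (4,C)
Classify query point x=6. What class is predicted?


Distances: |20-6|=14, |3-6|=3, |12-6|=6, |20-6|=14, |11-6|=5, |11-6|=5, |14-6|=8, |4-6|=2. 5 nearest: (4,C), (3,C), (11,A), (11,C), (12,B). Counts: {'C': 3, 'A': 1, 'B': 1}. Majority class: C.

C


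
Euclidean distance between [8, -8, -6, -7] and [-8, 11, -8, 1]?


d = sqrt(sum of squared differences). (8--8)^2=256, (-8-11)^2=361, (-6--8)^2=4, (-7-1)^2=64. Sum = 685.

sqrt(685)


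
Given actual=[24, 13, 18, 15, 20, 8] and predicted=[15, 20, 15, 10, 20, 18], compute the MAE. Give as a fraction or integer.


MAE = (1/6) * (|24-15|=9 + |13-20|=7 + |18-15|=3 + |15-10|=5 + |20-20|=0 + |8-18|=10). Sum = 34. MAE = 17/3.

17/3


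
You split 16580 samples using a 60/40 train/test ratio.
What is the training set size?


Test set = 16580 * 40% = 6632. Training set = 16580 - 6632 = 9948.

9948


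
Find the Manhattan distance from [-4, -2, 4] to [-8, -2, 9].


d = sum of absolute differences: |-4--8|=4 + |-2--2|=0 + |4-9|=5 = 9.

9


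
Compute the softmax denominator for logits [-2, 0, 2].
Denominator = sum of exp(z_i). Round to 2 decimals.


Denom = e^-2=0.1353 + e^0=1.0000 + e^2=7.3891. Sum = 8.5244, which rounds to 8.52.

8.52


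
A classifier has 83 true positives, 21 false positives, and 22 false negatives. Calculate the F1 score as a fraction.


Precision = 83/104 = 83/104. Recall = 83/105 = 83/105. F1 = 2*P*R/(P+R) = 166/209.

166/209


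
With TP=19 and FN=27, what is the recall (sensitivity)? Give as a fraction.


Recall = TP / (TP + FN) = 19 / 46 = 19/46.

19/46


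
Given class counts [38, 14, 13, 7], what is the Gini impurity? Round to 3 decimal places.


Total = 72. Proportions: 38/72, 14/72, 13/72, 7/72. sum(p_i^2) = 0.3584. Gini = 1 - 0.3584 = 0.6416, which rounds to 0.642.

0.642


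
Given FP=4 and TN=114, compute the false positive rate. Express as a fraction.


FPR = FP / (FP + TN) = 4 / 118 = 2/59.

2/59


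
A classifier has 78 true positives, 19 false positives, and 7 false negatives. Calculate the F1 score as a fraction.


Precision = 78/97 = 78/97. Recall = 78/85 = 78/85. F1 = 2*P*R/(P+R) = 6/7.

6/7


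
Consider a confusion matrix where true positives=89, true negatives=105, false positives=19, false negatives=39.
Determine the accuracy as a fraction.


Accuracy = (TP + TN) / (TP + TN + FP + FN) = (89 + 105) / 252 = 97/126.

97/126


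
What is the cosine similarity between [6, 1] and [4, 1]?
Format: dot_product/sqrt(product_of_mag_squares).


dot = 25. |a|^2 = 37, |b|^2 = 17. cos = 25/sqrt(629).

25/sqrt(629)


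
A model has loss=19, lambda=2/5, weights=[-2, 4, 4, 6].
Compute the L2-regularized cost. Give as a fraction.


L2 sq norm = sum(w^2) = 72. J = 19 + 2/5 * 72 = 239/5.

239/5


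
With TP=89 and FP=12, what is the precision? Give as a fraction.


Precision = TP / (TP + FP) = 89 / 101 = 89/101.

89/101


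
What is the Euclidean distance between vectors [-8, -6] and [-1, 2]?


d = sqrt(sum of squared differences). (-8--1)^2=49, (-6-2)^2=64. Sum = 113.

sqrt(113)


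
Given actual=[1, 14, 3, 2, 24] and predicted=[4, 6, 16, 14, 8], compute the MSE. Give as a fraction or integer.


MSE = (1/5) * ((1-4)^2=9 + (14-6)^2=64 + (3-16)^2=169 + (2-14)^2=144 + (24-8)^2=256). Sum = 642. MSE = 642/5.

642/5


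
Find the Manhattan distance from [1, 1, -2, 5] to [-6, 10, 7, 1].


d = sum of absolute differences: |1--6|=7 + |1-10|=9 + |-2-7|=9 + |5-1|=4 = 29.

29


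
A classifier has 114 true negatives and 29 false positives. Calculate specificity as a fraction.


Specificity = TN / (TN + FP) = 114 / 143 = 114/143.

114/143


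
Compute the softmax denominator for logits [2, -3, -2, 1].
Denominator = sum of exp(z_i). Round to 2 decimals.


Denom = e^2=7.3891 + e^-3=0.0498 + e^-2=0.1353 + e^1=2.7183. Sum = 10.2925, which rounds to 10.29.

10.29


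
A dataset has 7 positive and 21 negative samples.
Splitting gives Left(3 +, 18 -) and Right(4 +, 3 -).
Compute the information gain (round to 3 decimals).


H(parent) = 0.8113. H(left) = 0.5917, H(right) = 0.9852. Weighted = (21/28)*0.5917 + (7/28)*0.9852 = 0.6901. IG = 0.8113 - 0.6901 = 0.1212, which rounds to 0.121.

0.121


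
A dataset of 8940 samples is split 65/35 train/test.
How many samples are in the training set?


Test set = 8940 * 35% = 3129. Training set = 8940 - 3129 = 5811.

5811


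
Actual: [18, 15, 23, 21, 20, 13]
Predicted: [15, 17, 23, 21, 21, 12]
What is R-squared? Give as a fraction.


Mean(y) = 55/3. SS_res = 15. SS_tot = 214/3. R^2 = 1 - 15/(214/3) = 169/214.

169/214


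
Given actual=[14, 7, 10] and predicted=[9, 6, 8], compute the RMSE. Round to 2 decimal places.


MSE = 10.0000. RMSE = sqrt(10.0000) = 3.16.

3.16


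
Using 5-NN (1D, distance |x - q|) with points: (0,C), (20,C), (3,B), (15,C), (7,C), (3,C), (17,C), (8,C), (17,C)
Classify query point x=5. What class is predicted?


Distances: |0-5|=5, |20-5|=15, |3-5|=2, |15-5|=10, |7-5|=2, |3-5|=2, |17-5|=12, |8-5|=3, |17-5|=12. 5 nearest: (3,B), (7,C), (3,C), (8,C), (0,C). Counts: {'B': 1, 'C': 4}. Majority class: C.

C


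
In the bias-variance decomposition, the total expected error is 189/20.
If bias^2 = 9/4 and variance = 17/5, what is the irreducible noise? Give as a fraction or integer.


Total error = bias^2 + variance + irreducible noise. So irreducible noise = 189/20 - 9/4 - 17/5 = 19/5.

19/5


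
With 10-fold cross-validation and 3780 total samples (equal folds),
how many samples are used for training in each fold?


Each validation fold has 3780/10 = 378 samples. Training set = 3780 - 378 = 3402.

3402


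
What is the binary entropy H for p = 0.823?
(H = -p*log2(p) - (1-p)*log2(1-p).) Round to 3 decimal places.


H = -0.823*log2(0.823) - 0.177*log2(0.177) = 0.673.

0.673


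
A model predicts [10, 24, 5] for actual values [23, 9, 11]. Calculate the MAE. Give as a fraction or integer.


MAE = (1/3) * (|23-10|=13 + |9-24|=15 + |11-5|=6). Sum = 34. MAE = 34/3.

34/3


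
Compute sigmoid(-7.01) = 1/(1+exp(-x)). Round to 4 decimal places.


sigma(-7.01) = 1/(1+e^(7.01)) = 1/(1+1107.654505) = 1/1108.654505 = 0.0009.

0.0009


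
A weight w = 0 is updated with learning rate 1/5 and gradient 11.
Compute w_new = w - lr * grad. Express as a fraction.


w_new = 0 - 1/5 * 11 = 0 - 11/5 = -11/5.

-11/5


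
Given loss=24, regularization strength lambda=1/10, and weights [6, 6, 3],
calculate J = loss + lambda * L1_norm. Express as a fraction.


L1 norm = sum(|w|) = 15. J = 24 + 1/10 * 15 = 51/2.

51/2


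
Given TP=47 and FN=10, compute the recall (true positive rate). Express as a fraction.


Recall = TP / (TP + FN) = 47 / 57 = 47/57.

47/57


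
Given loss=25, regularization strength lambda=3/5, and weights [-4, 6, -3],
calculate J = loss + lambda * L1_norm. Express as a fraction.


L1 norm = sum(|w|) = 13. J = 25 + 3/5 * 13 = 164/5.

164/5
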